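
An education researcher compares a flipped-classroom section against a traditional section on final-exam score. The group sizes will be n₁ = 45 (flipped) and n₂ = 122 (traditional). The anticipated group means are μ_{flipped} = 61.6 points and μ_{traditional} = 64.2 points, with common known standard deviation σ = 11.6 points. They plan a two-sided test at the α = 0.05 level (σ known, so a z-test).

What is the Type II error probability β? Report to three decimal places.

β ≈ 0.750

Standardized effect: d = |μ_{flipped} − μ_{traditional}| / σ = |61.6 − 64.2| / 11.6 = 0.2241
Noncentrality parameter: λ = d / √(1/n₁ + 1/n₂) = 0.2241 / √(1/45 + 1/122) = 1.2851
Critical value for a two-sided test at α = 0.05: z_{α/2} = 1.960.
Power = Φ(λ − 1.960) + Φ(−λ − 1.960) = Φ(-0.675) + Φ(-3.245) = 0.2499 + 0.0006 = 0.2505.
Type II error: β = 1 − power = 1 − 0.2505 = 0.7495.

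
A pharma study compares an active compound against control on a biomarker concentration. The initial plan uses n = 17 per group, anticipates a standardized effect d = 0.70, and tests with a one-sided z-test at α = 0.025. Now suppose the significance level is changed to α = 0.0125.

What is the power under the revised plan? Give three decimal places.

δ = d·√(n/2) = 0.70 × √(17/2) = 2.0408 (unchanged). New critical value: z_{0.0125} = 2.241.
Revised power = Φ(δ − 2.241) = Φ(-0.201) = 0.4205.

Power ≈ 0.421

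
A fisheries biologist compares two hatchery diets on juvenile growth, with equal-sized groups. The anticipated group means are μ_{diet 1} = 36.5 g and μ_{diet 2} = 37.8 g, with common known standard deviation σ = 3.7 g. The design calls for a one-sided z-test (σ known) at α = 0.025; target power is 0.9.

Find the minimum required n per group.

Standardized effect: d = |μ_{diet 1} − μ_{diet 2}| / σ = |36.5 − 37.8| / 3.7 = 0.3514
For power 0.9 need Φ(δ − z_{0.025}) = 0.9, so δ = z_{0.025} + z_{0.10} = 1.960 + 1.282 = 3.242.
δ = d·√(n/2) ⇒ n = 2(δ/d)² = 2 × (3.242 / 0.3514)² = 170.23.
Round up to the next whole unit.

n = 171 per group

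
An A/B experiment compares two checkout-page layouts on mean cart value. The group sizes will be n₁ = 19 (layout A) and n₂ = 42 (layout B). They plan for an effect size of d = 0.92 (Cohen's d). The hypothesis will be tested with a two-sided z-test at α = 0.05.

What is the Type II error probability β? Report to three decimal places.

Noncentrality parameter: δ = d / √(1/n₁ + 1/n₂) = 0.92 / √(1/19 + 1/42) = 3.3275
Two-sided α = 0.05 → critical value z_{0.025} = 1.960.
Power = Φ(δ − 1.960) + Φ(−δ − 1.960) = Φ(1.368) + Φ(-5.288) = 0.9143 + 0.0000 = 0.9143.
Type II error: β = 1 − power = 1 − 0.9143 = 0.0857.

β ≈ 0.086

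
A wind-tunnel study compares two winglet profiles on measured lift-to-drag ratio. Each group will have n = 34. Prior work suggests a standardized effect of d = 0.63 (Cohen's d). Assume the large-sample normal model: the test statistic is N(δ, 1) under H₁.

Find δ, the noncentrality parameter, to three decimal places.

δ ≈ 2.598

The noncentrality parameter scales effect size by the design's sample-size factor: δ = d·√(n/2) = 0.63 × √(34/2) = 2.5976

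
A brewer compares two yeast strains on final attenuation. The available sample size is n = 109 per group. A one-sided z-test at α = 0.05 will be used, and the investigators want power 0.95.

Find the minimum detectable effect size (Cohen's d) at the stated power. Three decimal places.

Need Φ(δ − 1.645) = 0.95, so δ = 1.645 + 1.645 = 3.290.
δ = d·√(n/2) ⇒ d = δ/√(n/2) = 3.290/√(109/2) = 0.4456.

d ≈ 0.446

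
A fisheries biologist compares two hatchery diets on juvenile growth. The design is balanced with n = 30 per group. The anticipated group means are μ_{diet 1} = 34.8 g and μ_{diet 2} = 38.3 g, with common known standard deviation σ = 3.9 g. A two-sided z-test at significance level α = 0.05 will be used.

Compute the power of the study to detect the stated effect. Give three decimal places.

Standardized effect: d = |μ_{diet 1} − μ_{diet 2}| / σ = |34.8 − 38.3| / 3.9 = 0.8974
Noncentrality parameter: δ = d·√(n/2) = 0.8974 × √(30/2) = 3.4758
Critical value for a two-sided test at α = 0.05: z_{α/2} = 1.960.
Power = Φ(δ − 1.960) + Φ(−δ − 1.960) = Φ(1.516) + Φ(-5.436) = 0.9352 + 0.0000 = 0.9352.

Power ≈ 0.935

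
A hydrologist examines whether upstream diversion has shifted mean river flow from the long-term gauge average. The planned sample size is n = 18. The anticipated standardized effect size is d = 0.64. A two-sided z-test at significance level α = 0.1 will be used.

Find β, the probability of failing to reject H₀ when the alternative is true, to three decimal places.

Noncentrality parameter: δ = d·√n = 0.64 × √18 = 2.7153
Critical value for a two-sided test at α = 0.1: z_{α/2} = 1.645.
Power = Φ(δ − 1.645) + Φ(−δ − 1.645) = Φ(1.070) + Φ(-4.360) = 0.8578 + 0.0000 = 0.8578.
Type II error: β = 1 − power = 1 − 0.8578 = 0.1422.

β ≈ 0.142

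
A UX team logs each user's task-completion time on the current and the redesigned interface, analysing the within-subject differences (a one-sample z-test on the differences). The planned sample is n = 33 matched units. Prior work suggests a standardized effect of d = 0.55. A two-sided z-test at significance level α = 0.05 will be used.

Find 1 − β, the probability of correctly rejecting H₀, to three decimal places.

Noncentrality parameter: δ = d·√n = 0.55 × √33 = 3.1595
Critical value for a two-sided test at α = 0.05: z_{α/2} = 1.960.
Power = Φ(δ − 1.960) + Φ(−δ − 1.960) = Φ(1.200) + Φ(-5.119) = 0.8848 + 0.0000 = 0.8848.

Power ≈ 0.885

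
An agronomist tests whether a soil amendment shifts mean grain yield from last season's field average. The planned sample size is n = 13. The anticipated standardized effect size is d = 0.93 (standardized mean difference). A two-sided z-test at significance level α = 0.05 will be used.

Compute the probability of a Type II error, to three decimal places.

β ≈ 0.082

Noncentrality parameter: δ = d·√n = 0.93 × √13 = 3.3532
Critical value for a two-sided test at α = 0.05: z_{α/2} = 1.960.
Power = Φ(δ − 1.960) + Φ(−δ − 1.960) = Φ(1.393) + Φ(-5.313) = 0.9182 + 0.0000 = 0.9182.
Type II error: β = 1 − power = 1 − 0.9182 = 0.0818.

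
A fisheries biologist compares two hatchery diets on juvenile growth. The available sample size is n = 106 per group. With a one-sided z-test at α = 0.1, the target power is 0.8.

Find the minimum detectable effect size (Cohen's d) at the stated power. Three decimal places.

Need Φ(δ − 1.282) = 0.8, so δ = 1.282 + 0.842 = 2.123.
δ = d·√(n/2) ⇒ d = δ/√(n/2) = 2.123/√(106/2) = 0.2916.

d ≈ 0.292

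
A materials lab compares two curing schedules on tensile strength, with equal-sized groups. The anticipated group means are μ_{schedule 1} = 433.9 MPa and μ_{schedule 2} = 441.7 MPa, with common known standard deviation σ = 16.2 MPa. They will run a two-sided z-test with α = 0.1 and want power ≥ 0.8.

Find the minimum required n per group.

n = 54 per group

Standardized effect: d = |μ_{schedule 1} − μ_{schedule 2}| / σ = |433.9 − 441.7| / 16.2 = 0.4815
For power 0.8 need Φ(δ − z_{0.05}) = 0.8, so δ = z_{0.05} + z_{0.20} = 1.645 + 0.842 = 2.486.
(The Φ(−δ − z_{α/2}) term is vanishingly small for δ > 0 and is dropped in the standard sample-size formula.)
δ = d·√(n/2) ⇒ n = 2(δ/d)² = 2 × (2.486 / 0.4815)² = 53.34.
Round up to the next whole unit.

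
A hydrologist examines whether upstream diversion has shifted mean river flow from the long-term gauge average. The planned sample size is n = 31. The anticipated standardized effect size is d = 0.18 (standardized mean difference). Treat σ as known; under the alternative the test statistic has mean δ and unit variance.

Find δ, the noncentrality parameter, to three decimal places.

The noncentrality parameter scales effect size by the design's sample-size factor: δ = d·√n = 0.18 × √31 = 1.0022

δ ≈ 1.002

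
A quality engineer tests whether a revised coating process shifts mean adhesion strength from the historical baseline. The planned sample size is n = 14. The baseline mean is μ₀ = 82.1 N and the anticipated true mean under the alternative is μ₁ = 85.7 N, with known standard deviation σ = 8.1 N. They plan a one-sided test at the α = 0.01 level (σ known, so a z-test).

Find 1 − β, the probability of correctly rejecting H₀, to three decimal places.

Power ≈ 0.254

Standardized effect: d = |μ₁ − μ₀| / σ = |85.7 − 82.1| / 8.1 = 0.4444
Noncentrality parameter: δ = d·√n = 0.4444 × √14 = 1.6630
One-sided α = 0.01 → critical value z_{0.01} = 2.326.
Power = Φ(δ − 2.326) = Φ(-0.663) = 0.2535.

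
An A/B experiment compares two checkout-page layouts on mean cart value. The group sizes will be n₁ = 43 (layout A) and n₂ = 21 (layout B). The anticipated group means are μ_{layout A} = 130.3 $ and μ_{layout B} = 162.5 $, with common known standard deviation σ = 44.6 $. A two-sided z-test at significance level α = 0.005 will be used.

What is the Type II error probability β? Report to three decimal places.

Standardized effect: d = |μ_{layout A} − μ_{layout B}| / σ = |130.3 − 162.5| / 44.6 = 0.7220
Noncentrality parameter: δ = d / √(1/n₁ + 1/n₂) = 0.7220 / √(1/43 + 1/21) = 2.7119
Two-sided α = 0.005 → critical value z_{0.0025} = 2.807.
Power = Φ(δ − 2.807) + Φ(−δ − 2.807) = Φ(-0.095) + Φ(-5.519) = 0.4621 + 0.0000 = 0.4621.
Type II error: β = 1 − power = 1 − 0.4621 = 0.5379.

β ≈ 0.538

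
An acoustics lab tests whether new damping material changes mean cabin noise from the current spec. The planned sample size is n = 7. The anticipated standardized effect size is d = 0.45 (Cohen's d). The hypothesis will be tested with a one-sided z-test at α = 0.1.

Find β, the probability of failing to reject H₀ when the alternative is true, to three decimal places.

Noncentrality parameter: δ = d·√n = 0.45 × √7 = 1.1906
One-sided α = 0.1 → critical value z_{0.1} = 1.282.
Power = P(Z > 1.282 − δ) = Φ(-0.091) = 0.4638.
Type II error: β = 1 − power = 1 − 0.4638 = 0.5362.

β ≈ 0.536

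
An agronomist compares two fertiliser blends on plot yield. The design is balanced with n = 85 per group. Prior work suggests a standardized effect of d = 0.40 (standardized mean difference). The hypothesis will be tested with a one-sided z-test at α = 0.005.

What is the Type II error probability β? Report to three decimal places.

β ≈ 0.487

Noncentrality parameter: δ = d·√(n/2) = 0.40 × √(85/2) = 2.6077
One-sided α = 0.005 → critical value z_{0.005} = 2.576.
Power = Φ(δ − 2.576) = Φ(0.032) = 0.5127.
Type II error: β = 1 − power = 1 − 0.5127 = 0.4873.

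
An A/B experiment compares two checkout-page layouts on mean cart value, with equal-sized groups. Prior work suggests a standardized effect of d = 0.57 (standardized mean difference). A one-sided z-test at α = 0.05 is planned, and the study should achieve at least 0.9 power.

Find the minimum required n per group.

For power 0.9 need Φ(δ − z_{0.05}) = 0.9, so δ = z_{0.05} + z_{0.10} = 1.645 + 1.282 = 2.926.
δ = d·√(n/2) ⇒ n = 2(δ/d)² = 2 × (2.926 / 0.57)² = 52.72.
Round up to the next whole unit.

n = 53 per group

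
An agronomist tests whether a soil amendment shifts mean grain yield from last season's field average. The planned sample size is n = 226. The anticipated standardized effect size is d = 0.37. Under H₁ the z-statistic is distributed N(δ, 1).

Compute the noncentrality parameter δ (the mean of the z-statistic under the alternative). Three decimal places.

The noncentrality parameter scales effect size by the design's sample-size factor: δ = d·√n = 0.37 × √226 = 5.5623

δ ≈ 5.562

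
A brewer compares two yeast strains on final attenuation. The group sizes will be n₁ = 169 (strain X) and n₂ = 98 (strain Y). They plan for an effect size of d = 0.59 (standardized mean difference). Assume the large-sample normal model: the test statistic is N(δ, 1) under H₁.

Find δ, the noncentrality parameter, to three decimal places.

δ ≈ 4.647

δ = d / √(1/n₁ + 1/n₂) = 0.59 / √(1/169 + 1/98) = 4.6468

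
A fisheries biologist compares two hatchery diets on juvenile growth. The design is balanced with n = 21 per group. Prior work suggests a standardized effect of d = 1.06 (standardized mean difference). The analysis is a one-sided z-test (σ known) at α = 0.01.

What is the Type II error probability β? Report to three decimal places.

Noncentrality parameter: δ = d·√(n/2) = 1.06 × √(21/2) = 3.4348
One-sided α = 0.01 → critical value z_{0.01} = 2.326.
Power = P(Z > 2.326 − δ) = Φ(1.108) = 0.8662.
Type II error: β = 1 − power = 1 − 0.8662 = 0.1338.

β ≈ 0.134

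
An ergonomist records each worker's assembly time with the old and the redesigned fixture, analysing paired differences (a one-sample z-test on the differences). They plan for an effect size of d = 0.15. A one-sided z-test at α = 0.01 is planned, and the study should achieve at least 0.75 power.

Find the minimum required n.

Set Φ(δ − 2.326) = 0.75; then δ − 2.326 = Φ⁻¹(0.75) = 0.674, giving δ = 3.001.
δ = d·√n ⇒ n = (δ/d)² = (3.001 / 0.15)² = 400.22.
Round up to the next whole unit.

n = 401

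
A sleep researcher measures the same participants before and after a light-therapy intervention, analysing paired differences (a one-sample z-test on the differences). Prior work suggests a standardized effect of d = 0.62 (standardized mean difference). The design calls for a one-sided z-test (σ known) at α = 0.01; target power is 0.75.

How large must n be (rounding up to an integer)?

n = 24

Set Φ(δ − 2.326) = 0.75; then δ − 2.326 = Φ⁻¹(0.75) = 0.674, giving δ = 3.001.
δ = d·√n ⇒ n = (δ/d)² = (3.001 / 0.62)² = 23.43.
Round up to the next whole unit.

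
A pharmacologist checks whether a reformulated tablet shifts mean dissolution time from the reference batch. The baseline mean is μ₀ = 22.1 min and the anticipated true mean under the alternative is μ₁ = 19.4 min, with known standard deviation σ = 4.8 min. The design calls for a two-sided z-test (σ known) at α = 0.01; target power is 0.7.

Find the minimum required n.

Standardized effect: d = |μ₁ − μ₀| / σ = |19.4 − 22.1| / 4.8 = 0.5625
Set Φ(δ − 2.576) = 0.7; then δ − 2.576 = Φ⁻¹(0.7) = 0.524, giving δ = 3.100.
(For δ > 0 the lower-tail rejection region contributes negligibly to power, so the one-term inversion is standard.)
δ = d·√n ⇒ n = (δ/d)² = (3.100 / 0.5625)² = 30.38.
Rounding up, n = 31.

n = 31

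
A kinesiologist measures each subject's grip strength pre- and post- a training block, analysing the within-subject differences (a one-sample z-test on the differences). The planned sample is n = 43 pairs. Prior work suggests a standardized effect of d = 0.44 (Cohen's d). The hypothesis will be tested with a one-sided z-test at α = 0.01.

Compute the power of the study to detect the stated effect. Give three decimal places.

Power ≈ 0.712

Noncentrality parameter: δ = d·√n = 0.44 × √43 = 2.8853
One-sided α = 0.01 → critical value z_{0.01} = 2.326.
Power = Φ(δ − 2.326) = Φ(0.559) = 0.7119.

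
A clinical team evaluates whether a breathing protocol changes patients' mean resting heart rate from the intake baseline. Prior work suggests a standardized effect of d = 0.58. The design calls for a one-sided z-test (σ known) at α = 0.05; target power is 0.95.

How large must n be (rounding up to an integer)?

n = 33

Set Φ(δ − 1.645) = 0.95; then δ − 1.645 = Φ⁻¹(0.95) = 1.645, giving δ = 3.290.
δ = d·√n ⇒ n = (δ/d)² = (3.290 / 0.58)² = 32.17.
Rounding up, n = 33.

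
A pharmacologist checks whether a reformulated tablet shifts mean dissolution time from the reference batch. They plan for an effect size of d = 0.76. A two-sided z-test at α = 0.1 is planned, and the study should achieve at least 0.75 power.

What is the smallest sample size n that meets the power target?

Set Φ(δ − 1.645) = 0.75; then δ − 1.645 = Φ⁻¹(0.75) = 0.674, giving δ = 2.319.
(The Φ(−δ − z_{α/2}) term is vanishingly small for δ > 0 and is dropped in the standard sample-size formula.)
δ = d·√n ⇒ n = (δ/d)² = (2.319 / 0.76)² = 9.31.
Round up to the next whole unit.

n = 10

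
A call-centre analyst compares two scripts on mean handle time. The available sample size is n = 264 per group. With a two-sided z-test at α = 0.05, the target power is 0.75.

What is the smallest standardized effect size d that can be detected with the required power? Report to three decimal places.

Need Φ(δ − 1.960) = 0.75, so δ = 1.960 + 0.674 = 2.634.
(Lower-tail contribution to power is negligible for δ > 0.)
δ = d·√(n/2) ⇒ d = δ/√(n/2) = 2.634/√(264/2) = 0.2293.

d ≈ 0.229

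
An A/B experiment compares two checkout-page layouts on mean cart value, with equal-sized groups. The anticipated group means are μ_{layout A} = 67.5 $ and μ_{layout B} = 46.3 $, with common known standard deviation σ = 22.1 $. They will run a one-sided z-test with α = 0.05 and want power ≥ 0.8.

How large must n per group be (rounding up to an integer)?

Standardized effect: d = |μ_{layout A} − μ_{layout B}| / σ = |67.5 − 46.3| / 22.1 = 0.9593
Set Φ(δ − 1.645) = 0.8; then δ − 1.645 = Φ⁻¹(0.8) = 0.842, giving δ = 2.486.
δ = d·√(n/2) ⇒ n = 2(δ/d)² = 2 × (2.486 / 0.9593)² = 13.44.
Rounding up, n = 14 per group.

n = 14 per group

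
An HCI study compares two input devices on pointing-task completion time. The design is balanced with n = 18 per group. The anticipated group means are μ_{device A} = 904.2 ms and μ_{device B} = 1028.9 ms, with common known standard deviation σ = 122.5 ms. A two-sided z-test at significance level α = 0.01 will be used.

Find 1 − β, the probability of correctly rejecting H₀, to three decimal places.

Power ≈ 0.684

Standardized effect: d = |μ_{device A} − μ_{device B}| / σ = |904.2 − 1028.9| / 122.5 = 1.0180
Noncentrality parameter: δ = d·√(n/2) = 1.0180 × √(18/2) = 3.0539
Two-sided α = 0.01 → critical value z_{0.005} = 2.576.
Power = Φ(δ − 2.576) + Φ(−δ − 2.576) = Φ(0.478) + Φ(-5.630) = 0.6837 + 0.0000 = 0.6837.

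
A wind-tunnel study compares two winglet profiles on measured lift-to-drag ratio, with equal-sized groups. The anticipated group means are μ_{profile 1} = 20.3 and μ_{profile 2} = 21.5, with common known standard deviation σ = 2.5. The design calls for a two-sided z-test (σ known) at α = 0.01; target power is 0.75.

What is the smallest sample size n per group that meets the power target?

Standardized effect: d = |μ_{profile 1} − μ_{profile 2}| / σ = |20.3 − 21.5| / 2.5 = 0.4800
For power 0.75 need Φ(δ − z_{0.005}) = 0.75, so δ = z_{0.005} + z_{0.25} = 2.576 + 0.674 = 3.250.
(Ignoring the negligible lower-tail rejection probability gives the usual closed-form inversion.)
δ = d·√(n/2) ⇒ n = 2(δ/d)² = 2 × (3.250 / 0.4800)² = 91.71.
Rounding up, n = 92 per group.

n = 92 per group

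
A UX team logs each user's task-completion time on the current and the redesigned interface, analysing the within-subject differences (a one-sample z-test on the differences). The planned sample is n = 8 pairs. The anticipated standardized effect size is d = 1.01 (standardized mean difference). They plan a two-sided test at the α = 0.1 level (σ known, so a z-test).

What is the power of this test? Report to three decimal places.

Power ≈ 0.887

Noncentrality parameter: δ = d·√n = 1.01 × √8 = 2.8567
Critical value for a two-sided test at α = 0.1: z_{α/2} = 1.645.
Power = Φ(δ − 1.645) + Φ(−δ − 1.645) = Φ(1.212) + Φ(-4.502) = 0.8872 + 0.0000 = 0.8872.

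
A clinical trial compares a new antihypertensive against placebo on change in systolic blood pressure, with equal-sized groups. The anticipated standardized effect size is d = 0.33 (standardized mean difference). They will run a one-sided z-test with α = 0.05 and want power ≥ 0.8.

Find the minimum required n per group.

n = 114 per group

For power 0.8 need Φ(δ − z_{0.05}) = 0.8, so δ = z_{0.05} + z_{0.20} = 1.645 + 0.842 = 2.486.
δ = d·√(n/2) ⇒ n = 2(δ/d)² = 2 × (2.486 / 0.33)² = 113.55.
Round up to the next whole unit.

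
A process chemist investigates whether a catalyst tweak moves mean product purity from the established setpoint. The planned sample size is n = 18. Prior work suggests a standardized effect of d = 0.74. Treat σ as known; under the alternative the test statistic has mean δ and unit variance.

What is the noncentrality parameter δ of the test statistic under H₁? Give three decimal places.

The noncentrality parameter scales effect size by the design's sample-size factor: δ = d·√n = 0.74 × √18 = 3.1396

δ ≈ 3.140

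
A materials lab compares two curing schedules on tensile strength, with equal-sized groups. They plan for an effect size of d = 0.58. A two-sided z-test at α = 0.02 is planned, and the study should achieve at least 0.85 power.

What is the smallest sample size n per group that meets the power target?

n = 68 per group

For power 0.85 need Φ(δ − z_{0.01}) = 0.85, so δ = z_{0.01} + z_{0.15} = 2.326 + 1.036 = 3.363.
(The Φ(−δ − z_{α/2}) term is vanishingly small for δ > 0 and is dropped in the standard sample-size formula.)
δ = d·√(n/2) ⇒ n = 2(δ/d)² = 2 × (3.363 / 0.58)² = 67.23.
Rounding up, n = 68 per group.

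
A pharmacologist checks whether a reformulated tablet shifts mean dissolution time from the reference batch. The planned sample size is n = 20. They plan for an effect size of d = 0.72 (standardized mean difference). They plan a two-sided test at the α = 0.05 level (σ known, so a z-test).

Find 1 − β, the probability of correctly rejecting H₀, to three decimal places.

Power ≈ 0.896

Noncentrality parameter: δ = d·√n = 0.72 × √20 = 3.2199
Critical value for a two-sided test at α = 0.05: z_{α/2} = 1.960.
Power = Φ(δ − 1.960) + Φ(−δ − 1.960) = Φ(1.260) + Φ(-5.180) = 0.8962 + 0.0000 = 0.8962.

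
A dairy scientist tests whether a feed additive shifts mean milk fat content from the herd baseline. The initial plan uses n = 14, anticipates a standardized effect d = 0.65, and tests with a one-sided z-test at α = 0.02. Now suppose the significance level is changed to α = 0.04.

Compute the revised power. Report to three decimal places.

Power ≈ 0.752

δ = d·√n = 0.65 × √14 = 2.4321 (unchanged). New critical value: z_{0.04} = 1.751.
Revised power = Φ(δ − 1.751) = Φ(0.681) = 0.7522.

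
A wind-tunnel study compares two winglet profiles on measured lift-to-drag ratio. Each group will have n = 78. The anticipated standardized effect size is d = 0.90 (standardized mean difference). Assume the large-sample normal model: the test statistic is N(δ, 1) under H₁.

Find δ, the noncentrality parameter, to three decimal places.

δ = d·√(n/2) = 0.90 × √(78/2) = 5.6205

δ ≈ 5.620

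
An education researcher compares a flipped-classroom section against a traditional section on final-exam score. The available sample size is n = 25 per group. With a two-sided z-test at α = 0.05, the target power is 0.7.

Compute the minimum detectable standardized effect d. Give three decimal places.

Required noncentrality: δ = z_{0.025} + z_{0.30} = 1.960 + 0.524 = 2.484.
(Lower-tail contribution to power is negligible for δ > 0.)
δ = d·√(n/2) ⇒ d = δ/√(n/2) = 2.484/√(25/2) = 0.7027.

d ≈ 0.703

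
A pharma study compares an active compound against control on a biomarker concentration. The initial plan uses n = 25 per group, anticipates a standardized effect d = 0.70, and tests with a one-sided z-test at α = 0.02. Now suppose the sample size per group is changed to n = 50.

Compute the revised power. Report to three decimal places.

With n = 50 per group: δ = d·√(n/2) = 0.70 × √(50/2) = 3.5000. Critical value z_{0.02} = 2.054.
Revised power = Φ(δ − 2.054) = Φ(1.446) = 0.9259.

Power ≈ 0.926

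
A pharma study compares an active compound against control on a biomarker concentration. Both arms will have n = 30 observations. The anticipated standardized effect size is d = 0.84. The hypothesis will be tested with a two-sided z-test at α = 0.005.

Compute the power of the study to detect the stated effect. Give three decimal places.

Power ≈ 0.672

Noncentrality parameter: λ = d·√(n/2) = 0.84 × √(30/2) = 3.2533
Critical value for a two-sided test at α = 0.005: z_{α/2} = 2.807.
Power = Φ(λ − 2.807) + Φ(−λ − 2.807) = Φ(0.446) + Φ(-6.060) = 0.6723 + 0.0000 = 0.6723.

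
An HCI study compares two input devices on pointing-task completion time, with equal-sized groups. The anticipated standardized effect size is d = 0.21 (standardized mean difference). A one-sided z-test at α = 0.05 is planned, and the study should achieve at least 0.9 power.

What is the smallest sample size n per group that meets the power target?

n = 389 per group

For power 0.9 need Φ(δ − z_{0.05}) = 0.9, so δ = z_{0.05} + z_{0.10} = 1.645 + 1.282 = 2.926.
δ = d·√(n/2) ⇒ n = 2(δ/d)² = 2 × (2.926 / 0.21)² = 388.38.
Rounding up, n = 389 per group.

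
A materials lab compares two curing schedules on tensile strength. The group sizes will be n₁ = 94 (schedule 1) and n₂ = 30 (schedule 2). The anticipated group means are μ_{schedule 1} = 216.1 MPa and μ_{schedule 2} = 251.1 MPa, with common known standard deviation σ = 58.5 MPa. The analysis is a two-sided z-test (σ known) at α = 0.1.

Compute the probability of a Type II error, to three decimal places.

Standardized effect: d = |μ_{schedule 1} − μ_{schedule 2}| / σ = |216.1 − 251.1| / 58.5 = 0.5983
Noncentrality parameter: λ = d / √(1/n₁ + 1/n₂) = 0.5983 / √(1/94 + 1/30) = 2.8532
Critical value for a two-sided test at α = 0.1: z_{α/2} = 1.645.
Power = Φ(λ − 1.645) + Φ(−λ − 1.645) = Φ(1.208) + Φ(-4.498) = 0.8865 + 0.0000 = 0.8865.
Type II error: β = 1 − power = 1 − 0.8865 = 0.1135.

β ≈ 0.113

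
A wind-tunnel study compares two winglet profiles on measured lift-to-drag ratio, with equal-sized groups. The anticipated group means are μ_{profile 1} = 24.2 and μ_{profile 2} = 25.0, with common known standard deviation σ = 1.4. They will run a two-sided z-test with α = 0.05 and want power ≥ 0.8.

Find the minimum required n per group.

n = 49 per group

Standardized effect: d = |μ_{profile 1} − μ_{profile 2}| / σ = |24.2 − 25.0| / 1.4 = 0.5714
Set Φ(δ − 1.960) = 0.8; then δ − 1.960 = Φ⁻¹(0.8) = 0.842, giving δ = 2.802.
(Ignoring the negligible lower-tail rejection probability gives the usual closed-form inversion.)
δ = d·√(n/2) ⇒ n = 2(δ/d)² = 2 × (2.802 / 0.5714)² = 48.07.
Rounding up, n = 49 per group.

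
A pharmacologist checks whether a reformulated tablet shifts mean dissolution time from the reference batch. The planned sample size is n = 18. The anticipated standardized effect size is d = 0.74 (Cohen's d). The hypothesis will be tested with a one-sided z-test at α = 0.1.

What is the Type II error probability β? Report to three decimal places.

β ≈ 0.032

Noncentrality parameter: δ = d·√n = 0.74 × √18 = 3.1396
Critical value for a one-sided test at α = 0.1: z_α = 1.282.
Power = P(Z > 1.282 − δ) = Φ(1.858) = 0.9684.
Type II error: β = 1 − power = 1 − 0.9684 = 0.0316.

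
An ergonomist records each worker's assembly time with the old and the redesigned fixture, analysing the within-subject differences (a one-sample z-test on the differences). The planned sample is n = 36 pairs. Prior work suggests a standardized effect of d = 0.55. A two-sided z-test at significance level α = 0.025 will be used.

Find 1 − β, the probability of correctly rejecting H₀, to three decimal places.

Noncentrality parameter: δ = d·√n = 0.55 × √36 = 3.3000
Two-sided α = 0.025 → critical value z_{0.0125} = 2.241.
Power = Φ(δ − 2.241) + Φ(−δ − 2.241) = Φ(1.059) + Φ(-5.541) = 0.8551 + 0.0000 = 0.8551.

Power ≈ 0.855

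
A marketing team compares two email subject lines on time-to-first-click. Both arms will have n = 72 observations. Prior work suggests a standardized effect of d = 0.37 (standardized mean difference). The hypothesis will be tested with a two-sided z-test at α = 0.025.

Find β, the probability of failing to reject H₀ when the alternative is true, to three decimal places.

β ≈ 0.509

Noncentrality parameter: δ = d·√(n/2) = 0.37 × √(72/2) = 2.2200
Critical value for a two-sided test at α = 0.025: z_{α/2} = 2.241.
Power = Φ(δ − 2.241) + Φ(−δ − 2.241) = Φ(-0.021) + Φ(-4.461) = 0.4915 + 0.0000 = 0.4915.
Type II error: β = 1 − power = 1 − 0.4915 = 0.5085.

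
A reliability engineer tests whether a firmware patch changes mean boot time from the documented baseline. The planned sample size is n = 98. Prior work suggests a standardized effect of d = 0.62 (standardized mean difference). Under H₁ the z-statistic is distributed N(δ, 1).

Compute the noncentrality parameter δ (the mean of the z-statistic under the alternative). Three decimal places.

The noncentrality parameter scales effect size by the design's sample-size factor: δ = d·√n = 0.62 × √98 = 6.1377

δ ≈ 6.138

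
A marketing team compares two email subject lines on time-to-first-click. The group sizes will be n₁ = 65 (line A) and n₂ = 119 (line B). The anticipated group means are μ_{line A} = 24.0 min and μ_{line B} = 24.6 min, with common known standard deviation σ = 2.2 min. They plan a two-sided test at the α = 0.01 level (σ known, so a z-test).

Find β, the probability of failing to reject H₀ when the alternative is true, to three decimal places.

β ≈ 0.790

Standardized effect: d = |μ_{line A} − μ_{line B}| / σ = |24.0 − 24.6| / 2.2 = 0.2727
Noncentrality parameter: δ = d / √(1/n₁ + 1/n₂) = 0.2727 / √(1/65 + 1/119) = 1.7683
Two-sided α = 0.01 → critical value z_{0.005} = 2.576.
Power = Φ(δ − 2.576) + Φ(−δ − 2.576) = Φ(-0.808) + Φ(-4.344) = 0.2097 + 0.0000 = 0.2097.
Type II error: β = 1 − power = 1 − 0.2097 = 0.7903.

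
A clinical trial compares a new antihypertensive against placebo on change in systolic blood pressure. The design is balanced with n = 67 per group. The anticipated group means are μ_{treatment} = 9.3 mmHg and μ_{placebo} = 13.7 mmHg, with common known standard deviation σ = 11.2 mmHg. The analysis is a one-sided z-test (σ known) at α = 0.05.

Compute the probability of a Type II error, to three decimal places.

Standardized effect: d = |μ_{treatment} − μ_{placebo}| / σ = |9.3 − 13.7| / 11.2 = 0.3929
Noncentrality parameter: δ = d·√(n/2) = 0.3929 × √(67/2) = 2.2738
Critical value for a one-sided test at α = 0.05: z_α = 1.645.
Power = P(Z > 1.645 − δ) = Φ(0.629) = 0.7353.
Type II error: β = 1 − power = 1 − 0.7353 = 0.2647.

β ≈ 0.265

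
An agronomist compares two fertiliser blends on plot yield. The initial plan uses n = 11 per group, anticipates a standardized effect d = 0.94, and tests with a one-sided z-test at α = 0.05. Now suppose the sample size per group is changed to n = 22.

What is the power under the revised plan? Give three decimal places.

With n = 22 per group: δ = d·√(n/2) = 0.94 × √(22/2) = 3.1176. Critical value z_{0.05} = 1.645.
Revised power = Φ(δ − 1.645) = Φ(1.473) = 0.9296.

Power ≈ 0.930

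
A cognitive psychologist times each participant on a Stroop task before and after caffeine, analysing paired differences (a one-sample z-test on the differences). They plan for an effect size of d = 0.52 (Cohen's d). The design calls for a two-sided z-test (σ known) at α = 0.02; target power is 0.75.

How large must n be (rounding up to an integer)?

Set Φ(δ − 2.326) = 0.75; then δ − 2.326 = Φ⁻¹(0.75) = 0.674, giving δ = 3.001.
(The Φ(−δ − z_{α/2}) term is vanishingly small for δ > 0 and is dropped in the standard sample-size formula.)
δ = d·√n ⇒ n = (δ/d)² = (3.001 / 0.52)² = 33.30.
Rounding up, n = 34.

n = 34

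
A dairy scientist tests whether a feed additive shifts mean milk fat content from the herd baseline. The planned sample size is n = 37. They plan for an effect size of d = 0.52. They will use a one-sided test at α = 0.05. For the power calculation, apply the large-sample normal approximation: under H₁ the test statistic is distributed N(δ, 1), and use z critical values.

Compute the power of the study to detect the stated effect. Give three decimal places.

Noncentrality parameter: δ = d·√n = 0.52 × √37 = 3.1630
One-sided α = 0.05 → critical value z_{0.05} = 1.645.
Power = P(Z > 1.645 − δ) = Φ(1.518) = 0.9355.

Power ≈ 0.936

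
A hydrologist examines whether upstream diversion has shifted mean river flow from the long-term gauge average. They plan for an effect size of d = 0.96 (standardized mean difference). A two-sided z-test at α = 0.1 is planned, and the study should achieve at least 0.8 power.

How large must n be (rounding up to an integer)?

For power 0.8 need Φ(δ − z_{0.05}) = 0.8, so δ = z_{0.05} + z_{0.20} = 1.645 + 0.842 = 2.486.
(Ignoring the negligible lower-tail rejection probability gives the usual closed-form inversion.)
δ = d·√n ⇒ n = (δ/d)² = (2.486 / 0.96)² = 6.71.
Rounding up, n = 7.

n = 7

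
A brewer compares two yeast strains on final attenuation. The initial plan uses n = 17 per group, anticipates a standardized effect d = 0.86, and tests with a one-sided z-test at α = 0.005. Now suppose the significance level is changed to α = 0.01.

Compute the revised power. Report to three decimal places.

δ = d·√(n/2) = 0.86 × √(17/2) = 2.5073 (unchanged). New critical value: z_{0.01} = 2.326.
Revised power = Φ(δ − 2.326) = Φ(0.181) = 0.5718.

Power ≈ 0.572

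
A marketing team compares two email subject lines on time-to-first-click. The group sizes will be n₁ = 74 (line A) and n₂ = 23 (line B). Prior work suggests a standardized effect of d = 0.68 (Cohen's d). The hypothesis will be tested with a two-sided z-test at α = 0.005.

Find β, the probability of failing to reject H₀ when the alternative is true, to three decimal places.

Noncentrality parameter: δ = d / √(1/n₁ + 1/n₂) = 0.68 / √(1/74 + 1/23) = 2.8484
Critical value for a two-sided test at α = 0.005: z_{α/2} = 2.807.
Power = Φ(δ − 2.807) + Φ(−δ − 2.807) = Φ(0.041) + Φ(-5.655) = 0.5165 + 0.0000 = 0.5165.
Type II error: β = 1 − power = 1 − 0.5165 = 0.4835.

β ≈ 0.483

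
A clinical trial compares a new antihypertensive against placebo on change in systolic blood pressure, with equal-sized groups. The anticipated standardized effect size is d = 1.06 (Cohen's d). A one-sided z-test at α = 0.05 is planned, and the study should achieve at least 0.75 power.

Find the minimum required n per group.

For power 0.75 need Φ(δ − z_{0.05}) = 0.75, so δ = z_{0.05} + z_{0.25} = 1.645 + 0.674 = 2.319.
δ = d·√(n/2) ⇒ n = 2(δ/d)² = 2 × (2.319 / 1.06)² = 9.58.
Round up to the next whole unit.

n = 10 per group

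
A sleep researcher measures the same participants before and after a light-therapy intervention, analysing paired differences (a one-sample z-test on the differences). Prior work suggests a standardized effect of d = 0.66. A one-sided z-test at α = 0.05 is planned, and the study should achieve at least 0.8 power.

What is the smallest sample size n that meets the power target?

n = 15

Set Φ(δ − 1.645) = 0.8; then δ − 1.645 = Φ⁻¹(0.8) = 0.842, giving δ = 2.486.
δ = d·√n ⇒ n = (δ/d)² = (2.486 / 0.66)² = 14.19.
Round up to the next whole unit.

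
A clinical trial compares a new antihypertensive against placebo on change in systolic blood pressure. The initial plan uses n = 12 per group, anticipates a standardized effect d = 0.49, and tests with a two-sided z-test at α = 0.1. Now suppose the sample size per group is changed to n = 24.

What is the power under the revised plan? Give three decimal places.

Power ≈ 0.521

With n = 24 per group: δ = d·√(n/2) = 0.49 × √(24/2) = 1.6974. Critical value z_{0.05} = 1.645.
Revised power = Φ(δ − 1.645) + Φ(−δ − 1.645) = Φ(0.053) + Φ(-3.342) = 0.5210 + 0.0004 = 0.5214.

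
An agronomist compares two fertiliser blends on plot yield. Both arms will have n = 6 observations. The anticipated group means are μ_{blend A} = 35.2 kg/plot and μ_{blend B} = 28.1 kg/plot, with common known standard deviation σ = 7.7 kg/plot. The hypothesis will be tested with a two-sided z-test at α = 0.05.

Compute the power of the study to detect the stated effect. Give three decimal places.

Power ≈ 0.359

Standardized effect: d = |μ_{blend A} − μ_{blend B}| / σ = |35.2 − 28.1| / 7.7 = 0.9221
Noncentrality parameter: λ = d·√(n/2) = 0.9221 × √(6/2) = 1.5971
Two-sided α = 0.05 → critical value z_{0.025} = 1.960.
Power = Φ(λ − 1.960) + Φ(−λ − 1.960) = Φ(-0.363) + Φ(-3.557) = 0.3583 + 0.0002 = 0.3585.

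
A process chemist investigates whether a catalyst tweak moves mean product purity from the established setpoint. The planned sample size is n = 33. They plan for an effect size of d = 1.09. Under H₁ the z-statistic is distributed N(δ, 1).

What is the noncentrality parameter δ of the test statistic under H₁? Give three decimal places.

δ = d·√n = 1.09 × √33 = 6.2616

δ ≈ 6.262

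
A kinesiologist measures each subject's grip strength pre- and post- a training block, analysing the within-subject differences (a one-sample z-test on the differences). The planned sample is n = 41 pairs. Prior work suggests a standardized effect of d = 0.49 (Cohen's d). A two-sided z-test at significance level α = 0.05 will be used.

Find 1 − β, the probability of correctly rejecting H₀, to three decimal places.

Noncentrality parameter: δ = d·√n = 0.49 × √41 = 3.1375
Critical value for a two-sided test at α = 0.05: z_{α/2} = 1.960.
Power = Φ(δ − 1.960) + Φ(−δ − 1.960) = Φ(1.178) + Φ(-5.097) = 0.8805 + 0.0000 = 0.8805.

Power ≈ 0.881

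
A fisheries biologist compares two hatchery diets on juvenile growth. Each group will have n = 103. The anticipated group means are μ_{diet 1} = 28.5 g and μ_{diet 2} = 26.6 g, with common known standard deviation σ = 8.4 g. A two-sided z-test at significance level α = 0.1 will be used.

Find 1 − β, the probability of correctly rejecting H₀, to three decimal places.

Power ≈ 0.492

Standardized effect: d = |μ_{diet 1} − μ_{diet 2}| / σ = |28.5 − 26.6| / 8.4 = 0.2262
Noncentrality parameter: δ = d·√(n/2) = 0.2262 × √(103/2) = 1.6232
Two-sided α = 0.1 → critical value z_{0.05} = 1.645.
Power = Φ(δ − 1.645) + Φ(−δ − 1.645) = Φ(-0.022) + Φ(-3.268) = 0.4914 + 0.0005 = 0.4919.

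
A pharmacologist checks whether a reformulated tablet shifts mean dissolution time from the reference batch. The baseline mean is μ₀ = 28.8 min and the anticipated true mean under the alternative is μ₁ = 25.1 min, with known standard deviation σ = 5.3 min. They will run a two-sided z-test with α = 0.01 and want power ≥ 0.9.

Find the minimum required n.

Standardized effect: d = |μ₁ − μ₀| / σ = |25.1 − 28.8| / 5.3 = 0.6981
For power 0.9 need Φ(δ − z_{0.005}) = 0.9, so δ = z_{0.005} + z_{0.10} = 2.576 + 1.282 = 3.857.
(For δ > 0 the lower-tail rejection region contributes negligibly to power, so the one-term inversion is standard.)
δ = d·√n ⇒ n = (δ/d)² = (3.857 / 0.6981)² = 30.53.
Round up to the next whole unit.

n = 31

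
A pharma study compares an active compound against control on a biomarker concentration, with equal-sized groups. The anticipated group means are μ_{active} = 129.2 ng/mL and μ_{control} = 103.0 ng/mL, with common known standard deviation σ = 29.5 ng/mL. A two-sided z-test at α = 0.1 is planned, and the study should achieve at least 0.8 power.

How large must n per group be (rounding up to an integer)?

n = 16 per group

Standardized effect: d = |μ_{active} − μ_{control}| / σ = |129.2 − 103.0| / 29.5 = 0.8881
Set Φ(δ − 1.645) = 0.8; then δ − 1.645 = Φ⁻¹(0.8) = 0.842, giving δ = 2.486.
(Ignoring the negligible lower-tail rejection probability gives the usual closed-form inversion.)
δ = d·√(n/2) ⇒ n = 2(δ/d)² = 2 × (2.486 / 0.8881)² = 15.68.
Round up to the next whole unit.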